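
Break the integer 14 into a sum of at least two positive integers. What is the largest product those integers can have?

Define f[k] = max over 1≤i<k of i · max(k−i, f[k−i]); the inner max lets the remainder stay uncut if that's better.
f[2] = 1*max(1,0) = 1*1 = 1
f[3] = 1*max(2,1) = 1*2 = 2
f[4] = 2*max(2,1) = 2*2 = 4
f[5] = 2*max(3,2) = 2*3 = 6
f[6] = 3*max(3,2) = 3*3 = 9
f[7] = 2*max(5,6) = 2*6 = 12
f[8] = 2*max(6,9) = 2*9 = 18
f[9] = 3*max(6,9) = 3*9 = 27
f[10] = 2*max(8,18) = 2*18 = 36
f[11] = 2*max(9,27) = 2*27 = 54
f[12] = 3*max(9,27) = 3*27 = 81
f[13] = 2*max(11,54) = 2*54 = 108
f[14] = 2*max(12,81) = 2*81 = 162
One optimal split: 3 + 3 + 3 + 3 + 2; product 3*3*3*3*2 = 162.

162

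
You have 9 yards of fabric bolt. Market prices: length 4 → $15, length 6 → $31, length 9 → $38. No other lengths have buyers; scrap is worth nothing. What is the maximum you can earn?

38

Build r[k] bottom-up: r[k] = max over allowed piece i of (p[i] + r[k−i]).
r[1] = 0
r[2] = 0
r[3] = 0
r[4] = 15
r[5] = 15
r[6] = max(15+0, 31+0) = 31
r[7] = max(15+0, 31+0) = 31
r[8] = max(15+15, 31+0) = 31
r[9] = max(15+15, 31+0, 38+0) = 38
One optimal cutting: 9 → $38.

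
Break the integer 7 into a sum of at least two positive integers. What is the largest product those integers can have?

Fill P[k] for k=2..7: at each k try every first piece i and multiply by the better of (k−i) uncut or P[k−i].
P[2] = 1×max(1,0) = 1×1 = 1
P[3] = max(1×2, 2×1) = 2
P[4] = max(1×3, 2×2, 3×1) = 4
P[5] = max(1×4, 2×3, 3×2, 4×1) = 6
P[6] = max(1×6, 2×4, 3×3, 4×2, 5×1) = 9
P[7] = max(1×9, 2×6, 3×4, 4×3, 5×2, 6×1) = 12
One optimal split: 3 + 2 + 2; product 3×2×2 = 12.

12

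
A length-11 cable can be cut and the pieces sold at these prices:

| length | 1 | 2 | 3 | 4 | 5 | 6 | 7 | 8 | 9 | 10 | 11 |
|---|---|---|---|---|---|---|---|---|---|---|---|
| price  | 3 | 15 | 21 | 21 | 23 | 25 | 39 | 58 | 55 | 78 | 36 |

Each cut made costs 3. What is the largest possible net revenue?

Build v[k] bottom-up: v[k] = max over allowed piece i of (p[i] + v[k−i]) − 3 per cut.
v[1] = 3
v[2] = max(3+3-3, 15+0) = 15
v[3] = max(3+15-3, 15+3-3, 21+0) = 21
v[4] = max(3+21-3, 15+15-3, 21+3-3, 21+0) = 27
v[5] = max(3+27-3, 15+21-3, 21+15-3, 21+3-3, 23+0) = 33
v[6] = max(3+33-3, 15+27-3, 21+21-3, 21+15-3, 23+3-3, 25+0) = 39
v[7] = max(3+39-3, 15+33-3, 21+27-3, …, 25+3-3, 39+0) = 45
v[8] = max(3+45-3, 15+39-3, 21+33-3, …, 39+3-3, 58+0) = 58
v[9] = max(3+58-3, 15+45-3, 21+39-3, …, 58+3-3, 55+0) = 58
v[10] = max(3+58-3, 15+58-3, 21+45-3, …, 55+3-3, 78+0) = 78
v[11] = max(3+78-3, 15+58-3, 21+58-3, …, 78+3-3, 36+0) = 78
One optimal plan: pieces 10 + 1 (1 cut) → 81 − 3 = 78.

78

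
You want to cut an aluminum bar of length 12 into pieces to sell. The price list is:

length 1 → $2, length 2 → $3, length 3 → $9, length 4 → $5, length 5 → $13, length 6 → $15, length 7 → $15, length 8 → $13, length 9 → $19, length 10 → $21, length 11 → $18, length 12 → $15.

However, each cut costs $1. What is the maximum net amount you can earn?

33

Build net[k] bottom-up: net[k] = max over allowed piece i of (p[i] + net[k−i]) − 1 per cut.
net[1] = 2
net[2] = 3  (first piece 1, then net[1]=2)
net[3] = 9
net[4] = 10  (first piece 1, then net[3]=9)
net[5] = 13
net[6] = 17  (first piece 3, then net[3]=9)
net[7] = 18  (first piece 1, then net[6]=17)
net[8] = 21  (first piece 3, then net[5]=13)
net[9] = 25  (first piece 3, then net[6]=17)
net[10] = 26  (first piece 1, then net[9]=25)
net[11] = 29  (first piece 3, then net[8]=21)
net[12] = 33  (first piece 3, then net[9]=25)
One optimal plan: pieces 3 + 3 + 3 + 3 (3 cuts) → $36 − $3 = $33.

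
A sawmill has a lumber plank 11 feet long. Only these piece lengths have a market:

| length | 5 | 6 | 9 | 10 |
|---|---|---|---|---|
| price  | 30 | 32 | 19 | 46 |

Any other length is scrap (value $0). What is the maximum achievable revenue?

62

Consider every possible first cut. f[k] is the best of p[i]+f[k−i] over all sellable i≤k.
f[1] = 0
f[2] = 0
f[3] = 0
f[4] = 0
f[5] = 30
f[6] = max(30+0, 32+0) = 32
f[7] = max(30+0, 32+0) = 32
f[8] = max(30+0, 32+0) = 32
f[9] = max(30+0, 32+0, 19+0) = 32
f[10] = max(30+30, 32+0, 19+0, 46+0) = 60
f[11] = max(30+32, 32+30, 19+0, 46+0) = 62
One optimal cutting: 6 + 5 → $62.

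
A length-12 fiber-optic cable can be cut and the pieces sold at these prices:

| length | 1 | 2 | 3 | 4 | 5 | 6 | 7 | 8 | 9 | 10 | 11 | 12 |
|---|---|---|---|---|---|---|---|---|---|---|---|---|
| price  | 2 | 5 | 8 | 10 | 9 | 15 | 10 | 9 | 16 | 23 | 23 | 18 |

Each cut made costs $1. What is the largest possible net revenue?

Build v[k] bottom-up: v[k] = max over allowed piece i of (p[i] + v[k−i]) − 1 per cut.
v[1] = 2
v[2] = max(2+2-1, 5+0) = 5
v[3] = max(2+5-1, 5+2-1, 8+0) = 8
v[4] = max(2+8-1, 5+5-1, 8+2-1, 10+0) = 10
v[5] = max(2+10-1, 5+8-1, 8+5-1, 10+2-1, 9+0) = 12
v[6] = max(2+12-1, 5+10-1, 8+8-1, 10+5-1, 9+2-1, 15+0) = 15
v[7] = max(2+15-1, 5+12-1, 8+10-1, …, 15+2-1, 10+0) = 17
v[8] = max(2+17-1, 5+15-1, 8+12-1, …, 10+2-1, 9+0) = 19
v[9] = max(2+19-1, 5+17-1, 8+15-1, …, 9+2-1, 16+0) = 22
v[10] = max(2+22-1, 5+19-1, 8+17-1, …, 16+2-1, 23+0) = 24
v[11] = max(2+24-1, 5+22-1, 8+19-1, …, 23+2-1, 23+0) = 26
v[12] = max(2+26-1, 5+24-1, 8+22-1, …, 23+2-1, 18+0) = 29
One optimal plan: pieces 3 + 3 + 3 + 3 (3 cuts) → $32 − $3 = $29.

29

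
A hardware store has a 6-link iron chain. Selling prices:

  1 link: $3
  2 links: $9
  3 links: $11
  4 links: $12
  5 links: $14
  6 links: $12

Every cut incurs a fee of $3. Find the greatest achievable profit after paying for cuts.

Build v[k] bottom-up: v[k] = max over allowed piece i of (p[i] + v[k−i]) − 3 per cut.
v[1] = 3
v[2] = max(3+3-3, 9+0) = 9
v[3] = max(3+9-3, 9+3-3, 11+0) = 11
v[4] = max(3+11-3, 9+9-3, 11+3-3, 12+0) = 15
v[5] = max(3+15-3, 9+11-3, 11+9-3, 12+3-3, 14+0) = 17
v[6] = max(3+17-3, 9+15-3, 11+11-3, 12+9-3, 14+3-3, 12+0) = 21
One optimal plan: pieces 2 + 2 + 2 (2 cuts) → $27 − $6 = $21.

21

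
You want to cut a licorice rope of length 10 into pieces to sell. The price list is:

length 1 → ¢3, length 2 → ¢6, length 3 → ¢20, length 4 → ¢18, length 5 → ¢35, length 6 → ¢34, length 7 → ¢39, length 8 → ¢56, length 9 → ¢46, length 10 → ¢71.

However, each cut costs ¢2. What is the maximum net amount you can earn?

71

Build r[k] bottom-up: r[k] = max over allowed piece i of (p[i] + r[k−i]) − 2 per cut.
r[1] = 3
r[2] = max(3+3-2, 6+0) = 6
r[3] = max(3+6-2, 6+3-2, 20+0) = 20
r[4] = max(3+20-2, 6+6-2, 20+3-2, 18+0) = 21
r[5] = max(3+21-2, 6+20-2, 20+6-2, 18+3-2, 35+0) = 35
r[6] = max(3+35-2, 6+21-2, 20+20-2, 18+6-2, 35+3-2, 34+0) = 38
r[7] = max(3+38-2, 6+35-2, 20+21-2, …, 34+3-2, 39+0) = 39
r[8] = max(3+39-2, 6+38-2, 20+35-2, …, 39+3-2, 56+0) = 56
r[9] = max(3+56-2, 6+39-2, 20+38-2, …, 56+3-2, 46+0) = 57
r[10] = max(3+57-2, 6+56-2, 20+39-2, …, 46+3-2, 71+0) = 71
Best is to make no cuts and sell whole for ¢71.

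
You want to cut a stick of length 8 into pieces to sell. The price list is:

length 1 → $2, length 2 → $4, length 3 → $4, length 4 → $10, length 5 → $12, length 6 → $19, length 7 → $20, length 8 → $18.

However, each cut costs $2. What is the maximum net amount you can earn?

21

Let r[k] be the best obtainable value from length k. For each k, try every first piece i and keep the best of price[i] + r[k−i] minus the 2 cut fee when i<k.
r[1] = 2
r[2] = max(2+2-2, 4+0) = 4
r[3] = max(2+4-2, 4+2-2, 4+0) = 4
r[4] = max(2+4-2, 4+4-2, 4+2-2, 10+0) = 10
r[5] = max(2+10-2, 4+4-2, 4+4-2, 10+2-2, 12+0) = 12
r[6] = max(2+12-2, 4+10-2, 4+4-2, 10+4-2, 12+2-2, 19+0) = 19
r[7] = max(2+19-2, 4+12-2, 4+10-2, …, 19+2-2, 20+0) = 20
r[8] = max(2+20-2, 4+19-2, 4+12-2, …, 20+2-2, 18+0) = 21
One optimal plan: pieces 6 + 2 (1 cut) → $23 − $2 = $21.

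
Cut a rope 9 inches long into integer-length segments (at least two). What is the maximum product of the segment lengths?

27

Define f[k] = max over 1≤i<k of i · max(k−i, f[k−i]); the inner max lets the remainder stay uncut if that's better.
f[2] = 1×max(1,0) = 1×1 = 1
f[3] = max(1×2, 2×1) = 2
f[4] = max(1×3, 2×2, 3×1) = 4
f[5] = max(1×4, 2×3, 3×2, 4×1) = 6
f[6] = max(1×6, 2×4, 3×3, 4×2, 5×1) = 9
f[7] = max(1×9, 2×6, 3×4, 4×3, 5×2, 6×1) = 12
f[8] = max(1×12, 2×9, 3×6, …, 6×2, 7×1) = 18
f[9] = max(1×18, 2×12, 3×9, …, 7×2, 8×1) = 27
One optimal split: 3 + 3 + 3; product 3×3×3 = 27.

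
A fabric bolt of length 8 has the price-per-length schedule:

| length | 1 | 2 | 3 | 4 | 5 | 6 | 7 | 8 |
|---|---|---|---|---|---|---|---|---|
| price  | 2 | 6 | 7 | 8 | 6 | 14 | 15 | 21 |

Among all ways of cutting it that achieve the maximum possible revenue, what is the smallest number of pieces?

4

Let r[k] be the best obtainable value from length k. For each k, try every first piece i and keep the best of price[i] + r[k−i].
r[1] = 2
r[2] = max(2+2, 6+0) = 6
r[3] = max(2+6, 6+2, 7+0) = 8
r[4] = max(2+8, 6+6, 7+2, 8+0) = 12
r[5] = max(2+12, 6+8, 7+6, 8+2, 6+0) = 14
r[6] = max(2+14, 6+12, 7+8, 8+6, 6+2, 14+0) = 18
r[7] = max(2+18, 6+14, 7+12, …, 14+2, 15+0) = 20
r[8] = max(2+20, 6+18, 7+14, …, 15+2, 21+0) = 24
Maximum revenue is $24.
Now minimize piece count subject to staying optimal: for each k, pieces[k] = 1 + min over i with p[i]+r[k−i]=r[k] of pieces[k−i].
pieces[5] = 3
pieces[6] = 3
pieces[7] = 4
pieces[8] = 4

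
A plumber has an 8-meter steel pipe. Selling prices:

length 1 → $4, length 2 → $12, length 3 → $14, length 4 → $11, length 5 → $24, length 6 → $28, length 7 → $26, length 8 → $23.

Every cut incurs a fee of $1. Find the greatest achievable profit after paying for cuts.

Let r[k] be the best obtainable value from length k. For each k, try every first piece i and keep the best of price[i] + r[k−i] minus the 1 cut fee when i<k.
r[1] = 4
r[2] = max(4+4-1, 12+0) = 12
r[3] = max(4+12-1, 12+4-1, 14+0) = 15
r[4] = max(4+15-1, 12+12-1, 14+4-1, 11+0) = 23
r[5] = max(4+23-1, 12+15-1, 14+12-1, 11+4-1, 24+0) = 26
r[6] = max(4+26-1, 12+23-1, 14+15-1, 11+12-1, 24+4-1, 28+0) = 34
r[7] = max(4+34-1, 12+26-1, 14+23-1, …, 28+4-1, 26+0) = 37
r[8] = max(4+37-1, 12+34-1, 14+26-1, …, 26+4-1, 23+0) = 45
One optimal plan: pieces 2 + 2 + 2 + 2 (3 cuts) → $48 − $3 = $45.

45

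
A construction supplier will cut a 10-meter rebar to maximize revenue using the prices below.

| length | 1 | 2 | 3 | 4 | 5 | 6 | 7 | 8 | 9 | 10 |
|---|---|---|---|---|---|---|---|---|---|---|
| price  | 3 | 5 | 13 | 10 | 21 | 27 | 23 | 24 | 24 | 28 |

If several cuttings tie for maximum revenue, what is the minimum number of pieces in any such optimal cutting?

Build r[k] bottom-up: r[k] = max over allowed piece i of (p[i] + r[k−i]).
r[1] = 3
r[2] = max(3+3, 5+0) = 6
r[3] = max(3+6, 5+3, 13+0) = 13
r[4] = max(3+13, 5+6, 13+3, 10+0) = 16
r[5] = max(3+16, 5+13, 13+6, 10+3, 21+0) = 21
r[6] = max(3+21, 5+16, 13+13, 10+6, 21+3, 27+0) = 27
r[7] = max(3+27, 5+21, 13+16, …, 27+3, 23+0) = 30
r[8] = max(3+30, 5+27, 13+21, …, 23+3, 24+0) = 34
r[9] = max(3+34, 5+30, 13+27, …, 24+3, 24+0) = 40
r[10] = max(3+40, 5+34, 13+30, …, 24+3, 28+0) = 43
Maximum revenue is ₹43.
Now minimize piece count subject to staying optimal: for each k, pieces[k] = 1 + min over i with p[i]+r[k−i]=r[k] of pieces[k−i].
pieces[7] = 2
pieces[8] = 2
pieces[9] = 2
pieces[10] = 3

3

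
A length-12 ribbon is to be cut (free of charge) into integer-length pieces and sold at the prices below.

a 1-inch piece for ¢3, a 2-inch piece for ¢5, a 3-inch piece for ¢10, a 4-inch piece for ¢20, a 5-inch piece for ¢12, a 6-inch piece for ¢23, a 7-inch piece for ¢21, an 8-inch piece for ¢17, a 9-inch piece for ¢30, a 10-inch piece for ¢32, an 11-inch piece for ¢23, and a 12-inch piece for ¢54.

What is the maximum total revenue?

60

Let R[k] be the best obtainable value from length k. For each k, try every first piece i and keep the best of price[i] + R[k−i].
R[1] = 3
R[2] = max(3+3, 5+0) = 6
R[3] = max(3+6, 5+3, 10+0) = 10
R[4] = max(3+10, 5+6, 10+3, 20+0) = 20
R[5] = max(3+20, 5+10, 10+6, 20+3, 12+0) = 23
R[6] = max(3+23, 5+20, 10+10, 20+6, 12+3, 23+0) = 26
R[7] = max(3+26, 5+23, 10+20, …, 23+3, 21+0) = 30
R[8] = max(3+30, 5+26, 10+23, …, 21+3, 17+0) = 40
R[9] = max(3+40, 5+30, 10+26, …, 17+3, 30+0) = 43
R[10] = max(3+43, 5+40, 10+30, …, 30+3, 32+0) = 46
R[11] = max(3+46, 5+43, 10+40, …, 32+3, 23+0) = 50
R[12] = max(3+50, 5+46, 10+43, …, 23+3, 54+0) = 60
One optimal cutting: 4 + 4 + 4 → ¢20 + ¢20 + ¢20 = ¢60.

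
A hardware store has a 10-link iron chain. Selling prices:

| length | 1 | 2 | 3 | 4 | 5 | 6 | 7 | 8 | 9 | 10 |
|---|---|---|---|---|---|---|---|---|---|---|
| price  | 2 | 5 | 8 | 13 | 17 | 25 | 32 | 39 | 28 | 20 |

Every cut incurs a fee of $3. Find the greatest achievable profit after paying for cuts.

41

Let net[k] be the best obtainable value from length k. For each k, try every first piece i and keep the best of price[i] + net[k−i] minus the 3 cut fee when i<k.
net[1] = 2
net[2] = 5
net[3] = 8
net[4] = 13
net[5] = 17
net[6] = 25
net[7] = 32
net[8] = 39
net[9] = 38  (first piece 1, then net[8]=39)
net[10] = 41  (first piece 2, then net[8]=39)
One optimal plan: pieces 8 + 2 (1 cut) → $44 − $3 = $41.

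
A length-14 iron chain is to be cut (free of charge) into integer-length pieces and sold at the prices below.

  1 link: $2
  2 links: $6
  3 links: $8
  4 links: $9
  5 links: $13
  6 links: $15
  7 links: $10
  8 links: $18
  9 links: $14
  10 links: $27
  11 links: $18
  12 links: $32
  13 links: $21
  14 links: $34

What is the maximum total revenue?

42

Consider every possible first cut. R[k] is the best of p[i]+R[k−i] over all sellable i≤k.
R[1] = 2
R[2] = 6
R[3] = 8  (first piece 1, then R[2]=6)
R[4] = 12  (first piece 2, then R[2]=6)
R[5] = 14  (first piece 1, then R[4]=12)
R[6] = 18  (first piece 2, then R[4]=12)
R[7] = 20  (first piece 1, then R[6]=18)
R[8] = 24  (first piece 2, then R[6]=18)
R[9] = 26  (first piece 1, then R[8]=24)
R[10] = 30  (first piece 2, then R[8]=24)
R[11] = 32  (first piece 1, then R[10]=30)
R[12] = 36  (first piece 2, then R[10]=30)
R[13] = 38  (first piece 1, then R[12]=36)
R[14] = 42  (first piece 2, then R[12]=36)
One optimal cutting: 2 + 2 + 2 + 2 + 2 + 2 + 2 → $6 + $6 + $6 + $6 + $6 + $6 + $6 = $42.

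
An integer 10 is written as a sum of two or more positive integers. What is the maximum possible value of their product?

Fill m[k] for k=2..10: at each k try every first piece i and multiply by the better of (k−i) uncut or m[k−i].
Small cases: m[2]=1, m[3]=2.
m[4] = max(1×3, 2×2, 3×1) = 4
m[5] = max(1×4, 2×3, 3×2, 4×1) = 6
m[6] = max(1×6, 2×4, 3×3, 4×2, 5×1) = 9
m[7] = max(1×9, 2×6, 3×4, 4×3, 5×2, 6×1) = 12
m[8] = max(1×12, 2×9, 3×6, …, 6×2, 7×1) = 18
m[9] = max(1×18, 2×12, 3×9, …, 7×2, 8×1) = 27
m[10] = max(1×27, 2×18, 3×12, …, 8×2, 9×1) = 36
One optimal split: 3 + 3 + 2 + 2; product 3×3×2×2 = 36.

36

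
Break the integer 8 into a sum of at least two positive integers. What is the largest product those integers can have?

Fill P[k] for k=2..8: at each k try every first piece i and multiply by the better of (k−i) uncut or P[k−i].
P[2] = 1×max(1,0) = 1×1 = 1
P[3] = 1×max(2,1) = 1×2 = 2
P[4] = 2×max(2,1) = 2×2 = 4
P[5] = 2×max(3,2) = 2×3 = 6
P[6] = 3×max(3,2) = 3×3 = 9
P[7] = 2×max(5,6) = 2×6 = 12
P[8] = 2×max(6,9) = 2×9 = 18
One optimal split: 3 + 3 + 2; product 3×3×2 = 18.

18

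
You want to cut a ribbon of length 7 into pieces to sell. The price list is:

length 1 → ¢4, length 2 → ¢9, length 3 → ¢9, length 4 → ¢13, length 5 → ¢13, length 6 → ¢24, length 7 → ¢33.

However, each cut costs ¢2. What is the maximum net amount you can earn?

33

Consider every possible first cut. r[k] is the best of p[i]+r[k−i] over all sellable i≤k, charging 2 whenever i<k.
r[1] = 4
r[2] = 9
r[3] = 11  (first piece 1, then r[2]=9)
r[4] = 16  (first piece 2, then r[2]=9)
r[5] = 18  (first piece 1, then r[4]=16)
r[6] = 24
r[7] = 33
Best is to make no cuts and sell whole for ¢33.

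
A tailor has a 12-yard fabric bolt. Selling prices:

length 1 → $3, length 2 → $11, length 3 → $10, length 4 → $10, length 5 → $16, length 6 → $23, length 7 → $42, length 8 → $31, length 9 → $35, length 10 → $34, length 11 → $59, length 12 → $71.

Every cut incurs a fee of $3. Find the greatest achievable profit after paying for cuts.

71

Let v[k] be the best obtainable value from length k. For each k, try every first piece i and keep the best of price[i] + v[k−i] minus the 3 cut fee when i<k.
v[1] = 3
v[2] = max(3+3-3, 11+0) = 11
v[3] = max(3+11-3, 11+3-3, 10+0) = 11
v[4] = max(3+11-3, 11+11-3, 10+3-3, 10+0) = 19
v[5] = max(3+19-3, 11+11-3, 10+11-3, 10+3-3, 16+0) = 19
v[6] = max(3+19-3, 11+19-3, 10+11-3, 10+11-3, 16+3-3, 23+0) = 27
v[7] = max(3+27-3, 11+19-3, 10+19-3, …, 23+3-3, 42+0) = 42
v[8] = max(3+42-3, 11+27-3, 10+19-3, …, 42+3-3, 31+0) = 42
v[9] = max(3+42-3, 11+42-3, 10+27-3, …, 31+3-3, 35+0) = 50
v[10] = max(3+50-3, 11+42-3, 10+42-3, …, 35+3-3, 34+0) = 50
v[11] = max(3+50-3, 11+50-3, 10+42-3, …, 34+3-3, 59+0) = 59
v[12] = max(3+59-3, 11+50-3, 10+50-3, …, 59+3-3, 71+0) = 71
Best is to make no cuts and sell whole for $71.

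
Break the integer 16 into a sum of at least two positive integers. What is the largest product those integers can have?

324

Fill m[k] for k=2..16: at each k try every first piece i and multiply by the better of (k−i) uncut or m[k−i].
Small cases: m[2]=1, m[3]=2, m[4]=4, m[5]=6, m[6]=9, m[7]=12, m[8]=18, m[9]=27, m[10]=36, m[11]=54.
m[12] = 3×max(9,27) = 3×27 = 81
m[13] = 2×max(11,54) = 2×54 = 108
m[14] = 2×max(12,81) = 2×81 = 162
m[15] = 3×max(12,81) = 3×81 = 243
m[16] = 2×max(14,162) = 2×162 = 324
One optimal split: 3 + 3 + 3 + 3 + 2 + 2; product 3×3×3×3×2×2 = 324.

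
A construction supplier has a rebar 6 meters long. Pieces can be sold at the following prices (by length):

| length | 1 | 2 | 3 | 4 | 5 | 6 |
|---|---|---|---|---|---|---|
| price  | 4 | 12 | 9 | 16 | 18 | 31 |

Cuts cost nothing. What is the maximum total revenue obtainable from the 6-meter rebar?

36

Let v[k] be the best obtainable value from length k. For each k, try every first piece i and keep the best of price[i] + v[k−i].
v[1] = 4
v[2] = max(4+4, 12+0) = 12
v[3] = max(4+12, 12+4, 9+0) = 16
v[4] = max(4+16, 12+12, 9+4, 16+0) = 24
v[5] = max(4+24, 12+16, 9+12, 16+4, 18+0) = 28
v[6] = max(4+28, 12+24, 9+16, 16+12, 18+4, 31+0) = 36
One optimal cutting: 2 + 2 + 2 → ₹12 + ₹12 + ₹12 = ₹36.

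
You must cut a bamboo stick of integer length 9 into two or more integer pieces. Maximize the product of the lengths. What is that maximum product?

Let g[k] be the best product for length k (with at least one cut). For each first piece i, the rest contributes max(k−i, g[k−i]).
g[2] = 1*max(1,0) = 1*1 = 1
g[3] = 1*max(2,1) = 1*2 = 2
g[4] = 2*max(2,1) = 2*2 = 4
g[5] = 2*max(3,2) = 2*3 = 6
g[6] = 3*max(3,2) = 3*3 = 9
g[7] = 2*max(5,6) = 2*6 = 12
g[8] = 2*max(6,9) = 2*9 = 18
g[9] = 3*max(6,9) = 3*9 = 27
One optimal split: 3 + 3 + 3; product 3*3*3 = 27.

27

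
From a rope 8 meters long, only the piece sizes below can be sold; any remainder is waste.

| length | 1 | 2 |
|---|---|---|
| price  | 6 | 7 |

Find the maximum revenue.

48

Let f[k] be the best obtainable value from length k. For each k, try every first piece i and keep the best of price[i] + f[k−i].
f[1] = 6
f[2] = max(6+6, 7+0) = 12
f[3] = max(6+12, 7+6) = 18
f[4] = max(6+18, 7+12) = 24
f[5] = max(6+24, 7+18) = 30
f[6] = max(6+30, 7+24) = 36
f[7] = max(6+36, 7+30) = 42
f[8] = max(6+42, 7+36) = 48
One optimal cutting: 1 + 1 + 1 + 1 + 1 + 1 + 1 + 1 → 48.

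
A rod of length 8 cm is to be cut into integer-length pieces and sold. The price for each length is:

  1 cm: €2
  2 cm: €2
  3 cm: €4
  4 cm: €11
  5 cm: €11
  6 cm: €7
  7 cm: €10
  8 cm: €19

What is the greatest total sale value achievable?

22

Build r[k] bottom-up: r[k] = max over allowed piece i of (p[i] + r[k−i]).
r[1] = 2
r[2] = max(2+2, 2+0) = 4
r[3] = max(2+4, 2+2, 4+0) = 6
r[4] = max(2+6, 2+4, 4+2, 11+0) = 11
r[5] = max(2+11, 2+6, 4+4, 11+2, 11+0) = 13
r[6] = max(2+13, 2+11, 4+6, 11+4, 11+2, 7+0) = 15
r[7] = max(2+15, 2+13, 4+11, …, 7+2, 10+0) = 17
r[8] = max(2+17, 2+15, 4+13, …, 10+2, 19+0) = 22
One optimal cutting: 4 + 4 → €11 + €11 = €22.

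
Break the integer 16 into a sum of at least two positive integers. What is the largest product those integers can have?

Fill g[k] for k=2..16: at each k try every first piece i and multiply by the better of (k−i) uncut or g[k−i].
g[2] = 1*max(1,0) = 1*1 = 1
g[3] = 1*max(2,1) = 1*2 = 2
g[4] = 2*max(2,1) = 2*2 = 4
g[5] = 2*max(3,2) = 2*3 = 6
g[6] = 3*max(3,2) = 3*3 = 9
g[7] = 2*max(5,6) = 2*6 = 12
g[8] = 2*max(6,9) = 2*9 = 18
g[9] = 3*max(6,9) = 3*9 = 27
g[10] = 2*max(8,18) = 2*18 = 36
g[11] = 2*max(9,27) = 2*27 = 54
g[12] = 3*max(9,27) = 3*27 = 81
g[13] = 2*max(11,54) = 2*54 = 108
g[14] = 2*max(12,81) = 2*81 = 162
g[15] = 3*max(12,81) = 3*81 = 243
g[16] = 2*max(14,162) = 2*162 = 324
One optimal split: 3 + 3 + 3 + 3 + 2 + 2; product 3*3*3*3*2*2 = 324.

324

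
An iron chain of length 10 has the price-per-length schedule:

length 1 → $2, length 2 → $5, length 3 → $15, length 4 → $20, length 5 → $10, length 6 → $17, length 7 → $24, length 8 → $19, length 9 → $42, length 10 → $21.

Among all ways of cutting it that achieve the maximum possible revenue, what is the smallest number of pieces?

3

Build r[k] bottom-up: r[k] = max over allowed piece i of (p[i] + r[k−i]).
r[1] = 2
r[2] = max(2+2, 5+0) = 5
r[3] = max(2+5, 5+2, 15+0) = 15
r[4] = max(2+15, 5+5, 15+2, 20+0) = 20
r[5] = max(2+20, 5+15, 15+5, 20+2, 10+0) = 22
r[6] = max(2+22, 5+20, 15+15, 20+5, 10+2, 17+0) = 30
r[7] = max(2+30, 5+22, 15+20, …, 17+2, 24+0) = 35
r[8] = max(2+35, 5+30, 15+22, …, 24+2, 19+0) = 40
r[9] = max(2+40, 5+35, 15+30, …, 19+2, 42+0) = 45
r[10] = max(2+45, 5+40, 15+35, …, 42+2, 21+0) = 50
Maximum revenue is $50.
Now minimize piece count subject to staying optimal: for each k, pieces[k] = 1 + min over i with p[i]+r[k−i]=r[k] of pieces[k−i].
pieces[7] = 2
pieces[8] = 2
pieces[9] = 3
pieces[10] = 3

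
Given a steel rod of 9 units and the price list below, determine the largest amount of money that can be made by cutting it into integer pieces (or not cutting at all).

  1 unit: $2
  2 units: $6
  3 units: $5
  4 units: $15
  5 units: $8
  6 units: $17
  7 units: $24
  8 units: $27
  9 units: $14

32

Let r[k] be the best obtainable value from length k. For each k, try every first piece i and keep the best of price[i] + r[k−i].
r[1] = 2
r[2] = max(2+2, 6+0) = 6
r[3] = max(2+6, 6+2, 5+0) = 8
r[4] = max(2+8, 6+6, 5+2, 15+0) = 15
r[5] = max(2+15, 6+8, 5+6, 15+2, 8+0) = 17
r[6] = max(2+17, 6+15, 5+8, 15+6, 8+2, 17+0) = 21
r[7] = max(2+21, 6+17, 5+15, …, 17+2, 24+0) = 24
r[8] = max(2+24, 6+21, 5+17, …, 24+2, 27+0) = 30
r[9] = max(2+30, 6+24, 5+21, …, 27+2, 14+0) = 32
One optimal cutting: 4 + 4 + 1 → $15 + $15 + $2 = $32.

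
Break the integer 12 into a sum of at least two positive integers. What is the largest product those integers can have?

Let f[k] be the best product for length k (with at least one cut). For each first piece i, the rest contributes max(k−i, f[k−i]).
f[2] = 1*max(1,0) = 1*1 = 1
f[3] = max(1*2, 2*1) = 2
f[4] = max(1*3, 2*2, 3*1) = 4
f[5] = max(1*4, 2*3, 3*2, 4*1) = 6
f[6] = max(1*6, 2*4, 3*3, 4*2, 5*1) = 9
f[7] = max(1*9, 2*6, 3*4, 4*3, 5*2, 6*1) = 12
f[8] = max(1*12, 2*9, 3*6, …, 6*2, 7*1) = 18
f[9] = max(1*18, 2*12, 3*9, …, 7*2, 8*1) = 27
f[10] = max(1*27, 2*18, 3*12, …, 8*2, 9*1) = 36
f[11] = max(1*36, 2*27, 3*18, …, 9*2, 10*1) = 54
f[12] = max(1*54, 2*36, 3*27, …, 10*2, 11*1) = 81
One optimal split: 3 + 3 + 3 + 3; product 3*3*3*3 = 81.

81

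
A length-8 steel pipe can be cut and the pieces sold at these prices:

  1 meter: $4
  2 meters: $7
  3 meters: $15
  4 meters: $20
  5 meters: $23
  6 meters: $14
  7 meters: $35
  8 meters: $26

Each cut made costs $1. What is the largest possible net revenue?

Build r[k] bottom-up: r[k] = max over allowed piece i of (p[i] + r[k−i]) − 1 per cut.
r[1] = 4
r[2] = max(4+4-1, 7+0) = 7
r[3] = max(4+7-1, 7+4-1, 15+0) = 15
r[4] = max(4+15-1, 7+7-1, 15+4-1, 20+0) = 20
r[5] = max(4+20-1, 7+15-1, 15+7-1, 20+4-1, 23+0) = 23
r[6] = max(4+23-1, 7+20-1, 15+15-1, 20+7-1, 23+4-1, 14+0) = 29
r[7] = max(4+29-1, 7+23-1, 15+20-1, …, 14+4-1, 35+0) = 35
r[8] = max(4+35-1, 7+29-1, 15+23-1, …, 35+4-1, 26+0) = 39
One optimal plan: pieces 4 + 4 (1 cut) → $40 − $1 = $39.

39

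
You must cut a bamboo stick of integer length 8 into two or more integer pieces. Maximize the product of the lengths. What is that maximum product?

18

Define g[k] = max over 1≤i<k of i · max(k−i, g[k−i]); the inner max lets the remainder stay uncut if that's better.
g[2] = 1*max(1,0) = 1*1 = 1
g[3] = 1*max(2,1) = 1*2 = 2
g[4] = 2*max(2,1) = 2*2 = 4
g[5] = 2*max(3,2) = 2*3 = 6
g[6] = 3*max(3,2) = 3*3 = 9
g[7] = 2*max(5,6) = 2*6 = 12
g[8] = 2*max(6,9) = 2*9 = 18
One optimal split: 3 + 3 + 2; product 3*3*2 = 18.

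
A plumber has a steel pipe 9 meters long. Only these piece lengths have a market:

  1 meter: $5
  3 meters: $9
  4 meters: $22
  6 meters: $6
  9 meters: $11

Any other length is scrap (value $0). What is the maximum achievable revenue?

Let best[k] be the best obtainable value from length k. For each k, try every first piece i and keep the best of price[i] + best[k−i].
best[1] = 5
best[2] = 10  (first piece 1, then best[1]=5)
best[3] = max(5+10, 9+0) = 15
best[4] = max(5+15, 9+5, 22+0) = 22
best[5] = max(5+22, 9+10, 22+5) = 27
best[6] = max(5+27, 9+15, 22+10, 6+0) = 32
best[7] = max(5+32, 9+22, 22+15, 6+5) = 37
best[8] = max(5+37, 9+27, 22+22, 6+10) = 44
best[9] = max(5+44, 9+32, 22+27, 6+15, 11+0) = 49
One optimal cutting: 4 + 4 + 1 → $49.

49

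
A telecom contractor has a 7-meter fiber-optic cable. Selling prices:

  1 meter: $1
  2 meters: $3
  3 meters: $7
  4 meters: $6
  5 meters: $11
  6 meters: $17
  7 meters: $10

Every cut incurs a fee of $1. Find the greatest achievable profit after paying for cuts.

Build r[k] bottom-up: r[k] = max over allowed piece i of (p[i] + r[k−i]) − 1 per cut.
r[1] = 1
r[2] = max(1+1-1, 3+0) = 3
r[3] = max(1+3-1, 3+1-1, 7+0) = 7
r[4] = max(1+7-1, 3+3-1, 7+1-1, 6+0) = 7
r[5] = max(1+7-1, 3+7-1, 7+3-1, 6+1-1, 11+0) = 11
r[6] = max(1+11-1, 3+7-1, 7+7-1, 6+3-1, 11+1-1, 17+0) = 17
r[7] = max(1+17-1, 3+11-1, 7+7-1, …, 17+1-1, 10+0) = 17
One optimal plan: pieces 6 + 1 (1 cut) → $18 − $1 = $17.

17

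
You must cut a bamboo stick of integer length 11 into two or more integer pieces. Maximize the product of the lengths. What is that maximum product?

54

Fill f[k] for k=2..11: at each k try every first piece i and multiply by the better of (k−i) uncut or f[k−i].
Small cases: f[2]=1, f[3]=2, f[4]=4, f[5]=6.
f[6] = 3·max(3,2) = 3·3 = 9
f[7] = 2·max(5,6) = 2·6 = 12
f[8] = 2·max(6,9) = 2·9 = 18
f[9] = 3·max(6,9) = 3·9 = 27
f[10] = 2·max(8,18) = 2·18 = 36
f[11] = 2·max(9,27) = 2·27 = 54
One optimal split: 3 + 3 + 3 + 2; product 3·3·3·2 = 54.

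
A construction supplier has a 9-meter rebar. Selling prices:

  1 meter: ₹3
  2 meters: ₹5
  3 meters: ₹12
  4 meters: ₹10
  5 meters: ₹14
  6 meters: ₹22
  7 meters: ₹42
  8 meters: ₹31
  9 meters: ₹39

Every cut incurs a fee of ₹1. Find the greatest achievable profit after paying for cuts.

46

Let r[k] be the best obtainable value from length k. For each k, try every first piece i and keep the best of price[i] + r[k−i] minus the 1 cut fee when i<k.
r[1] = 3
r[2] = max(3+3-1, 5+0) = 5
r[3] = max(3+5-1, 5+3-1, 12+0) = 12
r[4] = max(3+12-1, 5+5-1, 12+3-1, 10+0) = 14
r[5] = max(3+14-1, 5+12-1, 12+5-1, 10+3-1, 14+0) = 16
r[6] = max(3+16-1, 5+14-1, 12+12-1, 10+5-1, 14+3-1, 22+0) = 23
r[7] = max(3+23-1, 5+16-1, 12+14-1, …, 22+3-1, 42+0) = 42
r[8] = max(3+42-1, 5+23-1, 12+16-1, …, 42+3-1, 31+0) = 44
r[9] = max(3+44-1, 5+42-1, 12+23-1, …, 31+3-1, 39+0) = 46
One optimal plan: pieces 7 + 1 + 1 (2 cuts) → ₹48 − ₹2 = ₹46.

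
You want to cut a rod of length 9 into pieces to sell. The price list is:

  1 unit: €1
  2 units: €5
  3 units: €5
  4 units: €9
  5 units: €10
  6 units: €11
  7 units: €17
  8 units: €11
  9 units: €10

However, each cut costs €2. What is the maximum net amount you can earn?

Consider every possible first cut. net[k] is the best of p[i]+net[k−i] over all sellable i≤k, charging 2 whenever i<k.
net[1] = 1
net[2] = max(1+1-2, 5+0) = 5
net[3] = max(1+5-2, 5+1-2, 5+0) = 5
net[4] = max(1+5-2, 5+5-2, 5+1-2, 9+0) = 9
net[5] = max(1+9-2, 5+5-2, 5+5-2, 9+1-2, 10+0) = 10
net[6] = max(1+10-2, 5+9-2, 5+5-2, 9+5-2, 10+1-2, 11+0) = 12
net[7] = max(1+12-2, 5+10-2, 5+9-2, …, 11+1-2, 17+0) = 17
net[8] = max(1+17-2, 5+12-2, 5+10-2, …, 17+1-2, 11+0) = 16
net[9] = max(1+16-2, 5+17-2, 5+12-2, …, 11+1-2, 10+0) = 20
One optimal plan: pieces 7 + 2 (1 cut) → €22 − €2 = €20.

20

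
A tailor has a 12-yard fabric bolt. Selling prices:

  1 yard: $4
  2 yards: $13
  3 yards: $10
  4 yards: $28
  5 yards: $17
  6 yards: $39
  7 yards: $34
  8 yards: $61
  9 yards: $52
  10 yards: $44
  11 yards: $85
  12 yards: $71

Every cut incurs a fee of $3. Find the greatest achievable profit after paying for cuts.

Build net[k] bottom-up: net[k] = max over allowed piece i of (p[i] + net[k−i]) − 3 per cut.
net[1] = 4
net[2] = 13
net[3] = 14  (first piece 1, then net[2]=13)
net[4] = 28
net[5] = 29  (first piece 1, then net[4]=28)
net[6] = 39
net[7] = 40  (first piece 1, then net[6]=39)
net[8] = 61
net[9] = 62  (first piece 1, then net[8]=61)
net[10] = 71  (first piece 2, then net[8]=61)
net[11] = 85
net[12] = 86  (first piece 1, then net[11]=85)
One optimal plan: pieces 11 + 1 (1 cut) → $89 − $3 = $86.

86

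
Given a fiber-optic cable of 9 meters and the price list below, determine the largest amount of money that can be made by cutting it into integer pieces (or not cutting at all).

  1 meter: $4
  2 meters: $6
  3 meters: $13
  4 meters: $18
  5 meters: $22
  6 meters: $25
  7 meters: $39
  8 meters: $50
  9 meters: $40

Consider every possible first cut. best[k] is the best of p[i]+best[k−i] over all sellable i≤k.
best[1] = 4
best[2] = 8  (first piece 1, then best[1]=4)
best[3] = 13
best[4] = 18
best[5] = 22  (first piece 1, then best[4]=18)
best[6] = 26  (first piece 1, then best[5]=22)
best[7] = 39
best[8] = 50
best[9] = 54  (first piece 1, then best[8]=50)
One optimal cutting: 8 + 1 → $50 + $4 = $54.

54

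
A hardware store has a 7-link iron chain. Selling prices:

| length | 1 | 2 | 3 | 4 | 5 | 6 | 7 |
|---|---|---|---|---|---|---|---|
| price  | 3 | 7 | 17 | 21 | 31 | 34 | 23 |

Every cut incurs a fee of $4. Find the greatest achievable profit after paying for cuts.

Build net[k] bottom-up: net[k] = max over allowed piece i of (p[i] + net[k−i]) − 4 per cut.
net[1] = 3
net[2] = 7
net[3] = 17
net[4] = 21
net[5] = 31
net[6] = 34
net[7] = 34  (first piece 2, then net[5]=31)
One optimal plan: pieces 5 + 2 (1 cut) → $38 − $4 = $34.

34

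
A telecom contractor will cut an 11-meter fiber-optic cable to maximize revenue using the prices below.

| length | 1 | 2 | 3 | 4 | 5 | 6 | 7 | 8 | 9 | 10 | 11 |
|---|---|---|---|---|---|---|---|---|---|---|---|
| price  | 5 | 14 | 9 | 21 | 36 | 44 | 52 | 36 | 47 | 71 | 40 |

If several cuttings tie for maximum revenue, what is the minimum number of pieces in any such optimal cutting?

2

Consider every possible first cut. r[k] is the best of p[i]+r[k−i] over all sellable i≤k.
r[1] = 5
r[2] = 14
r[3] = 19  (first piece 1, then r[2]=14)
r[4] = 28  (first piece 2, then r[2]=14)
r[5] = 36
r[6] = 44
r[7] = 52
r[8] = 58  (first piece 2, then r[6]=44)
r[9] = 66  (first piece 2, then r[7]=52)
r[10] = 72  (first piece 2, then r[8]=58)
r[11] = 80  (first piece 2, then r[9]=66)
Maximum revenue is $80.
Now minimize piece count subject to staying optimal: for each k, pieces[k] = 1 + min over i with p[i]+r[k−i]=r[k] of pieces[k−i].
pieces[8] = 2
pieces[9] = 2
pieces[10] = 2
pieces[11] = 2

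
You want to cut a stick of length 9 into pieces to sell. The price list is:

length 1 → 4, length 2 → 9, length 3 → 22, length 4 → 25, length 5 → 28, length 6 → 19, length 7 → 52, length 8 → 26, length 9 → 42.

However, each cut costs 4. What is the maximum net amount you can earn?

58

Build net[k] bottom-up: net[k] = max over allowed piece i of (p[i] + net[k−i]) − 4 per cut.
net[1] = 4
net[2] = max(4+4-4, 9+0) = 9
net[3] = max(4+9-4, 9+4-4, 22+0) = 22
net[4] = max(4+22-4, 9+9-4, 22+4-4, 25+0) = 25
net[5] = max(4+25-4, 9+22-4, 22+9-4, 25+4-4, 28+0) = 28
net[6] = max(4+28-4, 9+25-4, 22+22-4, 25+9-4, 28+4-4, 19+0) = 40
net[7] = max(4+40-4, 9+28-4, 22+25-4, …, 19+4-4, 52+0) = 52
net[8] = max(4+52-4, 9+40-4, 22+28-4, …, 52+4-4, 26+0) = 52
net[9] = max(4+52-4, 9+52-4, 22+40-4, …, 26+4-4, 42+0) = 58
One optimal plan: pieces 3 + 3 + 3 (2 cuts) → 66 − 8 = 58.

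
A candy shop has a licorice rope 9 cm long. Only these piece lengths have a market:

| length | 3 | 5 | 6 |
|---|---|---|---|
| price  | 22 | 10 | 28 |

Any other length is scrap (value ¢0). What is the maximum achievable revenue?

Consider every possible first cut. r[k] is the best of p[i]+r[k−i] over all sellable i≤k.
r[1] = 0
r[2] = 0
r[3] = 22
r[4] = 22
r[5] = 22
r[6] = 44  (first piece 3, then r[3]=22)
r[7] = 44
r[8] = 44
r[9] = 66  (first piece 3, then r[6]=44)
One optimal cutting: 3 + 3 + 3 → ¢66.

66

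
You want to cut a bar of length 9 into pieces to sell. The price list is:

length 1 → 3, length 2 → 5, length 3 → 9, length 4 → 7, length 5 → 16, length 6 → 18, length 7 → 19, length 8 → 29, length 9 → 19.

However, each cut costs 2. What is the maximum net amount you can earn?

30

Let net[k] be the best obtainable value from length k. For each k, try every first piece i and keep the best of price[i] + net[k−i] minus the 2 cut fee when i<k.
net[1] = 3
net[2] = max(3+3-2, 5+0) = 5
net[3] = max(3+5-2, 5+3-2, 9+0) = 9
net[4] = max(3+9-2, 5+5-2, 9+3-2, 7+0) = 10
net[5] = max(3+10-2, 5+9-2, 9+5-2, 7+3-2, 16+0) = 16
net[6] = max(3+16-2, 5+10-2, 9+9-2, 7+5-2, 16+3-2, 18+0) = 18
net[7] = max(3+18-2, 5+16-2, 9+10-2, …, 18+3-2, 19+0) = 19
net[8] = max(3+19-2, 5+18-2, 9+16-2, …, 19+3-2, 29+0) = 29
net[9] = max(3+29-2, 5+19-2, 9+18-2, …, 29+3-2, 19+0) = 30
One optimal plan: pieces 8 + 1 (1 cut) → 32 − 2 = 30.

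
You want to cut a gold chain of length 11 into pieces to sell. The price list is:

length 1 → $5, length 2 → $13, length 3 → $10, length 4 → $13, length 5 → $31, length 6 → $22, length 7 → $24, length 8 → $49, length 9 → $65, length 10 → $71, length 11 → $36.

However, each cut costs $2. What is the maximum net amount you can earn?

76

Build r[k] bottom-up: r[k] = max over allowed piece i of (p[i] + r[k−i]) − 2 per cut.
r[1] = 5
r[2] = max(5+5-2, 13+0) = 13
r[3] = max(5+13-2, 13+5-2, 10+0) = 16
r[4] = max(5+16-2, 13+13-2, 10+5-2, 13+0) = 24
r[5] = max(5+24-2, 13+16-2, 10+13-2, 13+5-2, 31+0) = 31
r[6] = max(5+31-2, 13+24-2, 10+16-2, 13+13-2, 31+5-2, 22+0) = 35
r[7] = max(5+35-2, 13+31-2, 10+24-2, …, 22+5-2, 24+0) = 42
r[8] = max(5+42-2, 13+35-2, 10+31-2, …, 24+5-2, 49+0) = 49
r[9] = max(5+49-2, 13+42-2, 10+35-2, …, 49+5-2, 65+0) = 65
r[10] = max(5+65-2, 13+49-2, 10+42-2, …, 65+5-2, 71+0) = 71
r[11] = max(5+71-2, 13+65-2, 10+49-2, …, 71+5-2, 36+0) = 76
One optimal plan: pieces 9 + 2 (1 cut) → $78 − $2 = $76.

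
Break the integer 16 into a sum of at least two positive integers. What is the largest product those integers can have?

324

Let prod[k] be the best product for length k (with at least one cut). For each first piece i, the rest contributes max(k−i, prod[k−i]).
prod[2] = 1*max(1,0) = 1*1 = 1
prod[3] = 1*max(2,1) = 1*2 = 2
prod[4] = 2*max(2,1) = 2*2 = 4
prod[5] = 2*max(3,2) = 2*3 = 6
prod[6] = 3*max(3,2) = 3*3 = 9
prod[7] = 2*max(5,6) = 2*6 = 12
prod[8] = 2*max(6,9) = 2*9 = 18
prod[9] = 3*max(6,9) = 3*9 = 27
prod[10] = 2*max(8,18) = 2*18 = 36
prod[11] = 2*max(9,27) = 2*27 = 54
prod[12] = 3*max(9,27) = 3*27 = 81
prod[13] = 2*max(11,54) = 2*54 = 108
prod[14] = 2*max(12,81) = 2*81 = 162
prod[15] = 3*max(12,81) = 3*81 = 243
prod[16] = 2*max(14,162) = 2*162 = 324
One optimal split: 3 + 3 + 3 + 3 + 2 + 2; product 3*3*3*3*2*2 = 324.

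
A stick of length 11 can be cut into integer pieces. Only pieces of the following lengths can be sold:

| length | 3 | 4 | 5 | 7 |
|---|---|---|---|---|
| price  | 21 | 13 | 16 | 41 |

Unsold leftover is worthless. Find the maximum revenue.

63

Consider every possible first cut. best[k] is the best of p[i]+best[k−i] over all sellable i≤k.
best[1] = 0
best[2] = 0
best[3] = 21
best[4] = max(21+0, 13+0) = 21
best[5] = max(21+0, 13+0, 16+0) = 21
best[6] = max(21+21, 13+0, 16+0) = 42
best[7] = max(21+21, 13+21, 16+0, 41+0) = 42
best[8] = max(21+21, 13+21, 16+21, 41+0) = 42
best[9] = max(21+42, 13+21, 16+21, 41+0) = 63
best[10] = max(21+42, 13+42, 16+21, 41+21) = 63
best[11] = max(21+42, 13+42, 16+42, 41+21) = 63
One optimal cutting: pieces 3 + 3 + 3 with 2 meters of scrap → $63.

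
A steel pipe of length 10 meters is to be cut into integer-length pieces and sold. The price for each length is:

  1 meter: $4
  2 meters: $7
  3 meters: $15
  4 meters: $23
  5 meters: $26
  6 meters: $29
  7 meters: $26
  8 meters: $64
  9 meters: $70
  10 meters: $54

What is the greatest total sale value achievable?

Build v[k] bottom-up: v[k] = max over allowed piece i of (p[i] + v[k−i]).
v[1] = 4
v[2] = max(4+4, 7+0) = 8
v[3] = max(4+8, 7+4, 15+0) = 15
v[4] = max(4+15, 7+8, 15+4, 23+0) = 23
v[5] = max(4+23, 7+15, 15+8, 23+4, 26+0) = 27
v[6] = max(4+27, 7+23, 15+15, 23+8, 26+4, 29+0) = 31
v[7] = max(4+31, 7+27, 15+23, …, 29+4, 26+0) = 38
v[8] = max(4+38, 7+31, 15+27, …, 26+4, 64+0) = 64
v[9] = max(4+64, 7+38, 15+31, …, 64+4, 70+0) = 70
v[10] = max(4+70, 7+64, 15+38, …, 70+4, 54+0) = 74
One optimal cutting: 9 + 1 → $70 + $4 = $74.

74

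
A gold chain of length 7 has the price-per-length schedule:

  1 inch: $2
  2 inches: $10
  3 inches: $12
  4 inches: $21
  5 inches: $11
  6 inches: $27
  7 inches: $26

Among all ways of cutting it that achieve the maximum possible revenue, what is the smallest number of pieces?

2

Let r[k] be the best obtainable value from length k. For each k, try every first piece i and keep the best of price[i] + r[k−i].
r[1] = 2
r[2] = max(2+2, 10+0) = 10
r[3] = max(2+10, 10+2, 12+0) = 12
r[4] = max(2+12, 10+10, 12+2, 21+0) = 21
r[5] = max(2+21, 10+12, 12+10, 21+2, 11+0) = 23
r[6] = max(2+23, 10+21, 12+12, 21+10, 11+2, 27+0) = 31
r[7] = max(2+31, 10+23, 12+21, …, 27+2, 26+0) = 33
Maximum revenue is $33.
Now minimize piece count subject to staying optimal: for each k, pieces[k] = 1 + min over i with p[i]+r[k−i]=r[k] of pieces[k−i].
pieces[4] = 1
pieces[5] = 2
pieces[6] = 2
pieces[7] = 2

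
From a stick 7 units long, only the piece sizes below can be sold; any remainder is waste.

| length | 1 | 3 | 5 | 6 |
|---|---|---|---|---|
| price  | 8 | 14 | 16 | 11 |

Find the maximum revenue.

Let best[k] be the best obtainable value from length k. For each k, try every first piece i and keep the best of price[i] + best[k−i].
best[1] = 8
best[2] = 16  (first piece 1, then best[1]=8)
best[3] = max(8+16, 14+0) = 24
best[4] = max(8+24, 14+8) = 32
best[5] = max(8+32, 14+16, 16+0) = 40
best[6] = max(8+40, 14+24, 16+8, 11+0) = 48
best[7] = max(8+48, 14+32, 16+16, 11+8) = 56
One optimal cutting: 1 + 1 + 1 + 1 + 1 + 1 + 1 → $56.

56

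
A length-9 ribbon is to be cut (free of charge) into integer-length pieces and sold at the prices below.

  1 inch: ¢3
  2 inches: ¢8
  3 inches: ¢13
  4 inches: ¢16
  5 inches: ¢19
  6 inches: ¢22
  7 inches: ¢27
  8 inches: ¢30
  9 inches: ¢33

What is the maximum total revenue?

Let v[k] be the best obtainable value from length k. For each k, try every first piece i and keep the best of price[i] + v[k−i].
v[1] = 3
v[2] = max(3+3, 8+0) = 8
v[3] = max(3+8, 8+3, 13+0) = 13
v[4] = max(3+13, 8+8, 13+3, 16+0) = 16
v[5] = max(3+16, 8+13, 13+8, 16+3, 19+0) = 21
v[6] = max(3+21, 8+16, 13+13, 16+8, 19+3, 22+0) = 26
v[7] = max(3+26, 8+21, 13+16, …, 22+3, 27+0) = 29
v[8] = max(3+29, 8+26, 13+21, …, 27+3, 30+0) = 34
v[9] = max(3+34, 8+29, 13+26, …, 30+3, 33+0) = 39
One optimal cutting: 3 + 3 + 3 → ¢13 + ¢13 + ¢13 = ¢39.

39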